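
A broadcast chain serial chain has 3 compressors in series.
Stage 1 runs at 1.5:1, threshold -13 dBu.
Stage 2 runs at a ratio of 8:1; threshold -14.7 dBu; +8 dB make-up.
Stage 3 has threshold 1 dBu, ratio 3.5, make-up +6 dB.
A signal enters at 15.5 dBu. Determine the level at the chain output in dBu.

Stage 1: overshoot 28.5 dB → 28.5/1.5 = 19 dB → 6 dBu.
Stage 2: 6 dBu is 20.7 dB over -14.7 dBu; at 8:1 that becomes 2.5875 dB over, giving -12.1125 dBu; +8 dB make-up → -4.1125 dBu.
Stage 3: below threshold (-4.1125 ≤ 1); passes unchanged; make-up brings it to 1.8875 dBu.

1.8875 dBu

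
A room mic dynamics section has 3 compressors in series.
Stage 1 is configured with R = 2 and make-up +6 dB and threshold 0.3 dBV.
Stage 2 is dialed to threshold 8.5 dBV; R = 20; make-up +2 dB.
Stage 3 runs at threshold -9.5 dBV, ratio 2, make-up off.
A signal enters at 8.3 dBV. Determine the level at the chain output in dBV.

Stage 1: 8 dB above 0.3 dBV, reduced 2:1 to 4 dB above → 4.3 dBV; +6 dB make-up → 10.3 dBV.
Stage 2: overshoot 1.8 dB → 1.8/20 = 0.09 dB → 8.59 dBV; +2 dB make-up → 10.59 dBV.
Stage 3: 20.09 dB above -9.5 dBV, reduced 2:1 to 10.045 dB above → 0.545 dBV.

0.545 dBV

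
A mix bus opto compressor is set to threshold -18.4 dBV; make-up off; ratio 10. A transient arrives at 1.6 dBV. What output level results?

-16.4 dBV

The input is 20 dB above the -18.4 dBV threshold.
The 20 dB excess becomes 2 dB after 10:1 reduction.
Output = -18.4 + 2 = -16.4 dBV.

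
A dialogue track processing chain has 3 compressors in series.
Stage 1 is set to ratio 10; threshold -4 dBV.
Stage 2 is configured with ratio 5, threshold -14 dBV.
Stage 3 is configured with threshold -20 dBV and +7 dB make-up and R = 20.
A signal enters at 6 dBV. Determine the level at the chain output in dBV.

-12.59 dBV

Stage 1: overshoot 10 dB → 10/10 = 1 dB → -3 dBV.
Stage 2: overshoot 11 dB → 11/5 = 2.2 dB → -11.8 dBV.
Stage 3: -11.8 dBV is 8.2 dB over -20 dBV; at 20:1 that becomes 0.41 dB over, giving -19.59 dBV; +7 dB make-up → -12.59 dBV.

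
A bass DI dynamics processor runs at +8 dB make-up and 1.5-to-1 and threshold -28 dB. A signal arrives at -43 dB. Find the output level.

-43 dB is 15 dB below the -28 dB threshold, so no gain reduction is applied.
Make-up gain adds 8 dB: -43 + 8 = -35 dB.

-35 dB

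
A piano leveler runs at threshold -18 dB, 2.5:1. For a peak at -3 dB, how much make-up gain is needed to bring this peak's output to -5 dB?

7 dB

The peak compresses to -18 + 15/2.5 = -12 dB.
To reach -5 dB requires -5 − (-12) = 7 dB of make-up.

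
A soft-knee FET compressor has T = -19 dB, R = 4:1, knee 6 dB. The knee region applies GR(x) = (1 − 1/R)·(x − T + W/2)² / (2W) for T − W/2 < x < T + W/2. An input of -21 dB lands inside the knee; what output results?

x − T + W/2 = -21 − (-19) + 3 = 1.
GR = (1 − 1/4) × 1² / 12 = 0.75 × 1 / 12 = 0.0625 dB.
Output = -21 − 0.0625 = -21.0625 dB.

-21.0625 dB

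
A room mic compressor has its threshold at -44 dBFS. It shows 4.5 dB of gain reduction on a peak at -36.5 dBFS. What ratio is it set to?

2.5:1

Input overshoot = -36.5 − (-44) = 7.5 dB.
Output overshoot = 7.5 − 4.5 = 3 dB.
Ratio = input overshoot / output overshoot = 7.5 / 3 = 2.5.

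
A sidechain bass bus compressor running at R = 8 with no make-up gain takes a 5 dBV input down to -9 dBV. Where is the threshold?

-11 dBV

Input is 16 dB above T (since output overshoot × R = input overshoot: (-9 − T)·8 = 5 − T gives T = -11 dBV).
Check: -11 + (5 − (-11))/8 = -11 + 2 = -9 dBV. ✓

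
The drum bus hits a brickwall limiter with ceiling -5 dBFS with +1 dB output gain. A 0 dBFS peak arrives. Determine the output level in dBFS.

At ∞:1, everything above -5 dBFS is held at the ceiling.
Output gain then adds 1 dB: -5 + 1 = -4 dBFS.

-4 dBFS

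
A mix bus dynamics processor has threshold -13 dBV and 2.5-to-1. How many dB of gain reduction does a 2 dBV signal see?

Overshoot = 2 − (-13) = 15 dB.
At 2.5:1, output sits 15/2.5 = 6 dB above threshold.
Gain reduction = 15 − 6 = 9 dB.

9 dB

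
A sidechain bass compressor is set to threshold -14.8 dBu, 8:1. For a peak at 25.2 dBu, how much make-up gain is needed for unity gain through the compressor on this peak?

35 dB

Overshoot 40 dB → 40/8 = 5 dB after compression, so the compressed level is -14.8 + 5 = -9.8 dBu.
Make-up = target − compressed = 25.2 − (-9.8) = 35 dB.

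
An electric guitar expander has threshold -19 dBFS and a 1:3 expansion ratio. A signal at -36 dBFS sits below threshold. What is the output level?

The input is 17 dB below the -19 dBFS threshold.
A 1:3 expander multiplies undershoot by 3: 17 × 3 = 51 dB below threshold.
Output = -19 − 51 = -70 dBFS.

-70 dBFS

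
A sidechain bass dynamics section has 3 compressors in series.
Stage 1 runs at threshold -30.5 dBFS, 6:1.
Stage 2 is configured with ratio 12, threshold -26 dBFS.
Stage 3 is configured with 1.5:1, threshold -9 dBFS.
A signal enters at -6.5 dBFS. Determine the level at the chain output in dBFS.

Stage 1: 24 dB above -30.5 dBFS, reduced 6:1 to 4 dB above → -26.5 dBFS.
Stage 2: below threshold (-26.5 ≤ -26); passes unchanged; output -26.5 dBFS.
Stage 3: -26.5 dBFS ≤ -9 dBFS, so stage 3 doesn't engage; output -26.5 dBFS.

-26.5 dBFS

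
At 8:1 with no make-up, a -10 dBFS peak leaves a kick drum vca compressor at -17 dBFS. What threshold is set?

Input is 8 dB above T (since output overshoot × R = input overshoot: (-17 − T)·8 = -10 − T gives T = -18 dBFS).
Check: -18 + (-10 − (-18))/8 = -18 + 1 = -17 dBFS. ✓

-18 dBFS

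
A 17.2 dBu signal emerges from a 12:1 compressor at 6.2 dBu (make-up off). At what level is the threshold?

Let T be the threshold. Output overshoot = (input overshoot)/R, so 6.2 − T = (17.2 − T)/12.
12·(6.2 − T) = 17.2 − T → 11·T = 74.4 − 17.2 = 57.2.
T = 57.2/11 = 5.2 dBu.

5.2 dBu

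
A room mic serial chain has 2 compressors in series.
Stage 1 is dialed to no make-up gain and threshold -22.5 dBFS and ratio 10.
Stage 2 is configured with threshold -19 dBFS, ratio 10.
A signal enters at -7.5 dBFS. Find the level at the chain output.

Stage 1: overshoot 15 dB → 15/10 = 1.5 dB → -21 dBFS.
Stage 2: -21 dBFS is at or below the -19 dBFS threshold — no compression; output -21 dBFS.

-21 dBFS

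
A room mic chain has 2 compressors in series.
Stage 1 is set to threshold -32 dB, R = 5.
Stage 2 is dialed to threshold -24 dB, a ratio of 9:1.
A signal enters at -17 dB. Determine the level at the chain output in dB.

Stage 1: overshoot 15 dB → 15/5 = 3 dB → -29 dB.
Stage 2: -29 dB ≤ -24 dB, so stage 2 doesn't engage; output -29 dB.

-29 dB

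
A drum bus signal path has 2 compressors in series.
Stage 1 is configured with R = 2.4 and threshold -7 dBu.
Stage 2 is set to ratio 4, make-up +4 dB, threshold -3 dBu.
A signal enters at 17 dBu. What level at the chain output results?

Stage 1: 24 dB above -7 dBu, reduced 2.4:1 to 10 dB above → 3 dBu.
Stage 2: 3 dBu is 6 dB over -3 dBu; at 4:1 that becomes 1.5 dB over, giving -1.5 dBu; +4 dB make-up → 2.5 dBu.

2.5 dBu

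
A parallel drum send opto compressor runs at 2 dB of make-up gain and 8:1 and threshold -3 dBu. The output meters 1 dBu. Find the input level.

Remove make-up: 1 − 2 = -1 dBu.
Post-compression overshoot = -1 − (-3) = 2 dB.
Undo the ratio: input overshoot = 2 × 8 = 16 dB, giving input = 13 dBu.

13 dBu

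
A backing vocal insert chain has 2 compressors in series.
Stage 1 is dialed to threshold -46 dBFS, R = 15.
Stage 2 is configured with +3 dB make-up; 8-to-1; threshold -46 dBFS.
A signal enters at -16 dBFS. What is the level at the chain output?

Stage 1: 30 dB above -46 dBFS, reduced 15:1 to 2 dB above → -44 dBFS.
Stage 2: overshoot 2 dB → 2/8 = 0.25 dB → -45.75 dBFS; +3 dB make-up → -42.75 dBFS.

-42.75 dBFS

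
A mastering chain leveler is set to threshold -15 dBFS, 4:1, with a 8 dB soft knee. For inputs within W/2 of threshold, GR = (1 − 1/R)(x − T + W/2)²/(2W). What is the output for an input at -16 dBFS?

x − T + W/2 = -16 − (-15) + 4 = 3.
GR = (1 − 1/4) × 3² / 16 = 0.75 × 9 / 16 = 0.421875 dB.
Output = -16 − 0.421875 = -16.421875 dBFS.

-16.421875 dBFS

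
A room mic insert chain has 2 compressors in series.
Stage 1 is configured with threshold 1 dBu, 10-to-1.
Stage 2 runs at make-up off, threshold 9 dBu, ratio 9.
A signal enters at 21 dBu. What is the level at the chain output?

3 dBu

Stage 1: 20 dB above 1 dBu, reduced 10:1 to 2 dB above → 3 dBu.
Stage 2: below threshold (3 ≤ 9); passes unchanged; output 3 dBu.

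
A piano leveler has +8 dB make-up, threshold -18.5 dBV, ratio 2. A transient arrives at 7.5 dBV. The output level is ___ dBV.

Overshoot: 7.5 − (-18.5) = 26 dB.
2:1 compression reduces that to 26/2 = 13 dB over.
So the level is -18.5 + 13 = -5.5 dBV; make-up adds 8 dB, giving 2.5 dBV.

2.5 dBV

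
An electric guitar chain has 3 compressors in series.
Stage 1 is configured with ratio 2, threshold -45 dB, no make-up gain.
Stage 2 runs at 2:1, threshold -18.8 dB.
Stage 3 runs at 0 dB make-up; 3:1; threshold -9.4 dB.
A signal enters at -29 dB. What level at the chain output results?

-37 dB

Stage 1: 16 dB above -45 dB, reduced 2:1 to 8 dB above → -37 dB.
Stage 2: -37 dB is at or below the -18.8 dB threshold — no compression; output -37 dB.
Stage 3: -37 dB is at or below the -9.4 dB threshold — no compression; output -37 dB.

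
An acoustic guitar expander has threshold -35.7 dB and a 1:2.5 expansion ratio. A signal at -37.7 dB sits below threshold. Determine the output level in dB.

Below threshold, a 1:2.5 expander applies gain = (2.5−1)×(T − x) of attenuation.
(2.5−1) × 2 = 3 dB, so output = -37.7 − 3 = -40.7 dB.

-40.7 dB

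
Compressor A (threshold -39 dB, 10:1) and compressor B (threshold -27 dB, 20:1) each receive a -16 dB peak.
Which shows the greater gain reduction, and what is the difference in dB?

A, by 10.25 dB

A: overshoot 23 dB → output overshoot 2.3 dB → GR 20.7 dB.
B: overshoot 11 dB → output overshoot 0.55 dB → GR 10.45 dB.
A reduces 10.25 dB more.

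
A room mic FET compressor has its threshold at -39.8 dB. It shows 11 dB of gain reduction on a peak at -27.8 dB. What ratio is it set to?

Input overshoot = -27.8 − (-39.8) = 12 dB.
Output overshoot = 12 − 11 = 1 dB.
Ratio = input overshoot / output overshoot = 12 / 1 = 12.

12:1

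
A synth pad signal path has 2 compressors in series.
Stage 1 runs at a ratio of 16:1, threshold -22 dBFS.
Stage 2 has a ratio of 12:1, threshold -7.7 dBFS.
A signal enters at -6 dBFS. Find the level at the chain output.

-21 dBFS

Stage 1: overshoot 16 dB → 16/16 = 1 dB → -21 dBFS.
Stage 2: -21 dBFS ≤ -7.7 dBFS, so stage 2 doesn't engage; output -21 dBFS.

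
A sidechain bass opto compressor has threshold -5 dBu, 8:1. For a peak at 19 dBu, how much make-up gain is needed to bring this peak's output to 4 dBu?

Without make-up, output = threshold + overshoot/8 = -5 + 3 = -2 dBu.
Gap to target: 6 dB.

6 dB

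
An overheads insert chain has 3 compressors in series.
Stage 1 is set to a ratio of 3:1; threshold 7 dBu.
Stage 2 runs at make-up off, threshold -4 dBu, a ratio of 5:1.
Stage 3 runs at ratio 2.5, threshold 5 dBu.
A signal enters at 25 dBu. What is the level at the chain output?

-0.6 dBu

Stage 1: overshoot 18 dB → 18/3 = 6 dB → 13 dBu.
Stage 2: 13 dBu is 17 dB over -4 dBu; at 5:1 that becomes 3.4 dB over, giving -0.6 dBu.
Stage 3: -0.6 dBu ≤ 5 dBu, so stage 3 doesn't engage; output -0.6 dBu.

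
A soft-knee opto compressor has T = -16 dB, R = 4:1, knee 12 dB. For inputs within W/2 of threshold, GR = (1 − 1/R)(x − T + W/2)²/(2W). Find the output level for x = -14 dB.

x − T + W/2 = -14 − (-16) + 6 = 8.
GR = (1 − 1/4) × 8² / 24 = 0.75 × 64 / 24 = 2 dB.
Output = -14 − 2 = -16 dB.

-16 dB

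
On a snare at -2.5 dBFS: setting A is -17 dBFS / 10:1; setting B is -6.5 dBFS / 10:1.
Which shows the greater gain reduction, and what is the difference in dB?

A, by 9.45 dB

A: 14.5 dB over, compressed to 1.45 dB over, so 13.05 dB of GR.
B: 4 dB over, compressed to 0.4 dB over, so 3.6 dB of GR.
Difference: 9.45 dB in favour of A.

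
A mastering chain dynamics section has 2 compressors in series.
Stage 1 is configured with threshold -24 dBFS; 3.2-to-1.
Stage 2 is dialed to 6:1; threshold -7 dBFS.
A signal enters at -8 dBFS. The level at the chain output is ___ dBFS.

-19 dBFS

Stage 1: overshoot 16 dB → 16/3.2 = 5 dB → -19 dBFS.
Stage 2: below threshold (-19 ≤ -7); passes unchanged; output -19 dBFS.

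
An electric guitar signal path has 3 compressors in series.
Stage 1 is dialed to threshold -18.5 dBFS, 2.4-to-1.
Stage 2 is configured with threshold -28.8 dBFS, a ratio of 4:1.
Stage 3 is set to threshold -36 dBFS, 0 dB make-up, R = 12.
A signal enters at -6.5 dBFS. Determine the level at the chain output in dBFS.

Stage 1: overshoot 12 dB → 12/2.4 = 5 dB → -13.5 dBFS.
Stage 2: overshoot 15.3 dB → 15.3/4 = 3.825 dB → -24.975 dBFS.
Stage 3: 11.025 dB above -36 dBFS, reduced 12:1 to 0.91875 dB above → -35.08125 dBFS.

-35.08125 dBFS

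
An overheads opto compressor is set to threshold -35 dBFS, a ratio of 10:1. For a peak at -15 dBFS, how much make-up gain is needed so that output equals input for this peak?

Overshoot 20 dB → 20/10 = 2 dB after compression, so the compressed level is -35 + 2 = -33 dBFS.
Make-up = target − compressed = -15 − (-33) = 18 dB.

18 dB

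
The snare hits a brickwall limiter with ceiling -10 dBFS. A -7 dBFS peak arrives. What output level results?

-10 dBFS

The limiter clamps the peak to its -10 dBFS ceiling.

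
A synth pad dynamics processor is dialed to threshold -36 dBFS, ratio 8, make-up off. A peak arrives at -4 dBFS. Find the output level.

-32 dBFS

The input is 32 dB above the -36 dBFS threshold.
8:1 compression reduces that to 32/8 = 4 dB over.
That puts the output at -32 dBFS.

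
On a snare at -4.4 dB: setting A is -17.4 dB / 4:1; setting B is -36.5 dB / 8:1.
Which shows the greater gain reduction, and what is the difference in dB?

A: GR = 13 − 13/4 = 9.75 dB.
B: GR = 32.1 − 32.1/8 = 28.0875 dB.
B applies 18.3375 dB more gain reduction.

B, by 18.3375 dB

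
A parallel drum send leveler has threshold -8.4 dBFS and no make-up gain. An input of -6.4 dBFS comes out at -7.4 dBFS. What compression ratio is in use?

2:1

Input overshoot = -6.4 − (-8.4) = 2 dB; output overshoot = -7.4 − (-8.4) = 1 dB.
Ratio = 2 / 1 = 2.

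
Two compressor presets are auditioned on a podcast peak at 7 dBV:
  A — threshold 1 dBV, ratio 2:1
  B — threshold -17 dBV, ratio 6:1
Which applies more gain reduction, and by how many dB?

A: GR = 6 − 6/2 = 3 dB.
B: GR = 24 − 24/6 = 20 dB.
Difference: 17 dB in favour of B.

B, by 17 dB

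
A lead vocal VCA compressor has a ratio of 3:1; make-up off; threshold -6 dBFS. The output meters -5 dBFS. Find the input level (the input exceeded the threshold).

-3 dBFS

Post-compression overshoot = -5 − (-6) = 1 dB.
Input overshoot = R × output overshoot = 3 dB → input = -6 + 3 = -3 dBFS.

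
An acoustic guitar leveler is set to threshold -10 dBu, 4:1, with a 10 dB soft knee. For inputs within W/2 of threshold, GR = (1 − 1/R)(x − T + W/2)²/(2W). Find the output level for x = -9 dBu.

x − T + W/2 = -9 − (-10) + 5 = 6.
GR = (1 − 1/4) × 6² / 20 = 0.75 × 36 / 20 = 1.35 dB.
Output = -9 − 1.35 = -10.35 dBu.

-10.35 dBu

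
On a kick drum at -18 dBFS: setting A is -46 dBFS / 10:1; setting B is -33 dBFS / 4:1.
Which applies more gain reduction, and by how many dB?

A: overshoot 28 dB → output overshoot 2.8 dB → GR 25.2 dB.
B: overshoot 15 dB → output overshoot 3.75 dB → GR 11.25 dB.
A reduces 13.95 dB more.

A, by 13.95 dB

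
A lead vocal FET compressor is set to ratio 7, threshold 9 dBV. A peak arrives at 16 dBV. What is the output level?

10 dBV

16 dBV sits 7 dB over threshold.
At 7:1 the overshoot is divided by 7, leaving 1 dB above threshold.
That puts the output at 10 dBV.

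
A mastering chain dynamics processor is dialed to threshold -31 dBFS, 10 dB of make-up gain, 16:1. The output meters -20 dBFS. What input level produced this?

Remove make-up: -20 − 10 = -30 dBFS.
That's 1 dB above the -31 dBFS threshold.
Before 16:1 compression the overshoot was 1 × 16 = 16 dB, so input = -31 + 16 = -15 dBFS.

-15 dBFS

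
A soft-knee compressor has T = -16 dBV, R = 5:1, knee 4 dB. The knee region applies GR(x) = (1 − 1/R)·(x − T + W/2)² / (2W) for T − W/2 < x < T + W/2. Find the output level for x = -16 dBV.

-16.4 dBV

x − T + W/2 = -16 − (-16) + 2 = 2.
GR = (1 − 1/5) × 2² / 8 = 0.8 × 4 / 8 = 0.4 dB.
Output = -16 − 0.4 = -16.4 dBV.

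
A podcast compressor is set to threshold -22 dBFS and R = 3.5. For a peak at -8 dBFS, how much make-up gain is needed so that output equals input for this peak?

Without make-up, output = threshold + overshoot/3.5 = -22 + 4 = -18 dBFS.
Gap to target: 10 dB.

10 dB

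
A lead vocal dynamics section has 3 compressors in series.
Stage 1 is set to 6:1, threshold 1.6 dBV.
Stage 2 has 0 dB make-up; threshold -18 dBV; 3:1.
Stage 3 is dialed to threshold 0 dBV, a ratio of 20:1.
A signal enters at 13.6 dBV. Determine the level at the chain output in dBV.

Stage 1: 13.6 dBV is 12 dB over 1.6 dBV; at 6:1 that becomes 2 dB over, giving 3.6 dBV.
Stage 2: 21.6 dB above -18 dBV, reduced 3:1 to 7.2 dB above → -10.8 dBV.
Stage 3: -10.8 dBV is at or below the 0 dBV threshold — no compression; output -10.8 dBV.

-10.8 dBV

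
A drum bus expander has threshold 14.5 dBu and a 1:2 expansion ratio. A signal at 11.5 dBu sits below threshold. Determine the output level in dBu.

8.5 dBu

Below threshold, a 1:2 expander applies gain = (2−1)×(T − x) of attenuation.
(2−1) × 3 = 3 dB, so output = 11.5 − 3 = 8.5 dBu.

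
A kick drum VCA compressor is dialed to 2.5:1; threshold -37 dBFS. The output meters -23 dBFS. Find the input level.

That's 14 dB above the -37 dBFS threshold.
Before 2.5:1 compression the overshoot was 14 × 2.5 = 35 dB, so input = -37 + 35 = -2 dBFS.

-2 dBFS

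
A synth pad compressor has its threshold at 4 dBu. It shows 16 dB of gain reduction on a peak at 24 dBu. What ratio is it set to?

5:1

Input overshoot = 24 − 4 = 20 dB.
Output overshoot = 20 − 16 = 4 dB.
Ratio = input overshoot / output overshoot = 20 / 4 = 5.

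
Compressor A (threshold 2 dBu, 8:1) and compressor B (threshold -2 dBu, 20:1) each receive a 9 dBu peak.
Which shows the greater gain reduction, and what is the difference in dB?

A: overshoot 7 dB → output overshoot 0.875 dB → GR 6.125 dB.
B: overshoot 11 dB → output overshoot 0.55 dB → GR 10.45 dB.
B applies 4.325 dB more gain reduction.

B, by 4.325 dB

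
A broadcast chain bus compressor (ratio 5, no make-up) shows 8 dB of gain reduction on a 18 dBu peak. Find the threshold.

8 dBu

Gain reduction = 18 − 10 = 8 dB; output overshoot = GR / (R − 1) = 8 / 4 = 2 dB.
Threshold = output − output overshoot = 10 − 2 = 8 dBu.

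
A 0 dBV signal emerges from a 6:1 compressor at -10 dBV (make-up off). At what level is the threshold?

-12 dBV

Input is 12 dB above T (since output overshoot × R = input overshoot: (-10 − T)·6 = 0 − T gives T = -12 dBV).
Check: -12 + (0 − (-12))/6 = -12 + 2 = -10 dBV. ✓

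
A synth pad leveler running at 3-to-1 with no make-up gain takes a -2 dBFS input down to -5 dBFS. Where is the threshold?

Let T be the threshold. Output overshoot = (input overshoot)/R, so -5 − T = (-2 − T)/3.
3·(-5 − T) = -2 − T → 2·T = -15 − (-2) = -13.
T = -13/2 = -6.5 dBFS.

-6.5 dBFS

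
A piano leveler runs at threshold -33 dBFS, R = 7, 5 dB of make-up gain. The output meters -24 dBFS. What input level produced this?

Remove make-up: -24 − 5 = -29 dBFS.
Post-compression overshoot = -29 − (-33) = 4 dB.
Before 7:1 compression the overshoot was 4 × 7 = 28 dB, so input = -33 + 28 = -5 dBFS.

-5 dBFS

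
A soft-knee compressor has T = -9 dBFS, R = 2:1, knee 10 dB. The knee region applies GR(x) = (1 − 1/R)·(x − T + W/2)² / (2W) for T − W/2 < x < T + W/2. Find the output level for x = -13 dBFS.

-13.025 dBFS

x − T + W/2 = -13 − (-9) + 5 = 1.
GR = (1 − 1/2) × 1² / 20 = 0.5 × 1 / 20 = 0.025 dB.
Output = -13 − 0.025 = -13.025 dBFS.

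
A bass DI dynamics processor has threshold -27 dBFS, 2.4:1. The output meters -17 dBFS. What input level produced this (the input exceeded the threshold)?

-3 dBFS

That's 10 dB above the -27 dBFS threshold.
Before 2.4:1 compression the overshoot was 10 × 2.4 = 24 dB, so input = -27 + 24 = -3 dBFS.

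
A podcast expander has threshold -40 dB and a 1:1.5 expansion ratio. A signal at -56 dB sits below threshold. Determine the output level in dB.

The input is 16 dB below the -40 dB threshold.
A 1:1.5 expander multiplies undershoot by 1.5: 16 × 1.5 = 24 dB below threshold.
Output = -40 − 24 = -64 dB.

-64 dB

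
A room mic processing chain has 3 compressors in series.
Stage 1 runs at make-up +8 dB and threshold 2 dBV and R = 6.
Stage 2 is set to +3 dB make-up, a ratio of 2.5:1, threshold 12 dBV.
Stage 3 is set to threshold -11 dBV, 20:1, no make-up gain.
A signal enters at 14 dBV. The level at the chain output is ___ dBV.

Stage 1: overshoot 12 dB → 12/6 = 2 dB → 4 dBV; +8 dB make-up → 12 dBV.
Stage 2: 12 dBV ≤ 12 dBV, so stage 2 doesn't engage; make-up brings it to 15 dBV.
Stage 3: 26 dB above -11 dBV, reduced 20:1 to 1.3 dB above → -9.7 dBV.

-9.7 dBV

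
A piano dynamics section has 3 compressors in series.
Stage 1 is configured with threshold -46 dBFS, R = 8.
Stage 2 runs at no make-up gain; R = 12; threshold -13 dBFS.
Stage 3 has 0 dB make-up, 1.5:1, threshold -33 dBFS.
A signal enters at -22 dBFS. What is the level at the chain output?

Stage 1: -22 dBFS is 24 dB over -46 dBFS; at 8:1 that becomes 3 dB over, giving -43 dBFS.
Stage 2: -43 dBFS ≤ -13 dBFS, so stage 2 doesn't engage; output -43 dBFS.
Stage 3: -43 dBFS ≤ -33 dBFS, so stage 3 doesn't engage; output -43 dBFS.

-43 dBFS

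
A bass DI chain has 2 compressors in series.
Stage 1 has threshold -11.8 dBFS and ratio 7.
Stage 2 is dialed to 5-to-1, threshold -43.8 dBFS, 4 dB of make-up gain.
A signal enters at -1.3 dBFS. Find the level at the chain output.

Stage 1: overshoot 10.5 dB → 10.5/7 = 1.5 dB → -10.3 dBFS.
Stage 2: -10.3 dBFS is 33.5 dB over -43.8 dBFS; at 5:1 that becomes 6.7 dB over, giving -37.1 dBFS; +4 dB make-up → -33.1 dBFS.

-33.1 dBFS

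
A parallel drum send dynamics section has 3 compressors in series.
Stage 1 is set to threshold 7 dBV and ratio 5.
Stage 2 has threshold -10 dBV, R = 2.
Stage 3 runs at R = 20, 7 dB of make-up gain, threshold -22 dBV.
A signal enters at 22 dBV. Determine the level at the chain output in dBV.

-13.9 dBV

Stage 1: 15 dB above 7 dBV, reduced 5:1 to 3 dB above → 10 dBV.
Stage 2: overshoot 20 dB → 20/2 = 10 dB → 0 dBV.
Stage 3: overshoot 22 dB → 22/20 = 1.1 dB → -20.9 dBV; +7 dB make-up → -13.9 dBV.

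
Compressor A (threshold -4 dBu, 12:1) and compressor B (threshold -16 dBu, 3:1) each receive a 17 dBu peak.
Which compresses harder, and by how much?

B, by 2.75 dB

A: 21 dB over, compressed to 1.75 dB over, so 19.25 dB of GR.
B: 33 dB over, compressed to 11 dB over, so 22 dB of GR.
B reduces 2.75 dB more.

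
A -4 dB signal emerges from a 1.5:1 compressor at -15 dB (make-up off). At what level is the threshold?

-37 dB

Input is 33 dB above T (since output overshoot × R = input overshoot: (-15 − T)·1.5 = -4 − T gives T = -37 dB).
Check: -37 + (-4 − (-37))/1.5 = -37 + 22 = -15 dB. ✓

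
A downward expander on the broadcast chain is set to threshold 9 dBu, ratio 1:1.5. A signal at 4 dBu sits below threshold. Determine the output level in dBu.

1.5 dBu

Undershoot = 9 − 4 = 5 dB.
At 1:1.5, that expands to 7.5 dB under threshold.
Output = 9 − 7.5 = 1.5 dBu.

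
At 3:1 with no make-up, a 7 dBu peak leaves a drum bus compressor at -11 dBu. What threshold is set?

-20 dBu

Let T be the threshold. Output overshoot = (input overshoot)/R, so -11 − T = (7 − T)/3.
3·(-11 − T) = 7 − T → 2·T = -33 − 7 = -40.
T = -40/2 = -20 dBu.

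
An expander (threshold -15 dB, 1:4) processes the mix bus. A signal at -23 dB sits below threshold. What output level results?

-47 dB

The input is 8 dB below the -15 dB threshold.
A 1:4 expander multiplies undershoot by 4: 8 × 4 = 32 dB below threshold.
Output = -15 − 32 = -47 dB.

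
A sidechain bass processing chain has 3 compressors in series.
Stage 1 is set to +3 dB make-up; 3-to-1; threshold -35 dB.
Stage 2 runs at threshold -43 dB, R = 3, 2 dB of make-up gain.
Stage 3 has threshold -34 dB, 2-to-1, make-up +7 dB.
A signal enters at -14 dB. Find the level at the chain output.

-28 dB

Stage 1: 21 dB above -35 dB, reduced 3:1 to 7 dB above → -28 dB; +3 dB make-up → -25 dB.
Stage 2: -25 dB is 18 dB over -43 dB; at 3:1 that becomes 6 dB over, giving -37 dB; +2 dB make-up → -35 dB.
Stage 3: -35 dB ≤ -34 dB, so stage 3 doesn't engage; make-up brings it to -28 dB.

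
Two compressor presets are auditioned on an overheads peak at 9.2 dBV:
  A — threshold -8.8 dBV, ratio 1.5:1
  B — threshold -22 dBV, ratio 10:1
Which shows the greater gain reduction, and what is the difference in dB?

B, by 22.08 dB

A: 18 dB over, compressed to 12 dB over, so 6 dB of GR.
B: 31.2 dB over, compressed to 3.12 dB over, so 28.08 dB of GR.
B applies 22.08 dB more gain reduction.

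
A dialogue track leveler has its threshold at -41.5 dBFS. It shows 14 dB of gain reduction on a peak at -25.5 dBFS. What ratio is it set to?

8:1

Input overshoot = -25.5 − (-41.5) = 16 dB.
Output overshoot = 16 − 14 = 2 dB.
Ratio = input overshoot / output overshoot = 16 / 2 = 8.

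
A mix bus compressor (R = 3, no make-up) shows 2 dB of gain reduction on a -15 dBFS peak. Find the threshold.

-18 dBFS

Gain reduction = -15 − (-17) = 2 dB; output overshoot = GR / (R − 1) = 2 / 2 = 1 dB.
Threshold = output − output overshoot = -17 − 1 = -18 dBFS.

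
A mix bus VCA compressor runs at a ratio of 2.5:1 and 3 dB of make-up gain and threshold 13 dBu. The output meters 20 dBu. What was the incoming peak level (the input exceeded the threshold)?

23 dBu

Remove make-up: 20 − 3 = 17 dBu.
That's 4 dB above the 13 dBu threshold.
Before 2.5:1 compression the overshoot was 4 × 2.5 = 10 dB, so input = 13 + 10 = 23 dBu.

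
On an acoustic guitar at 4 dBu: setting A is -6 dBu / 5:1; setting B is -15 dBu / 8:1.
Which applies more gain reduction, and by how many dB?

A: 10 dB over, compressed to 2 dB over, so 8 dB of GR.
B: 19 dB over, compressed to 2.375 dB over, so 16.625 dB of GR.
B applies 8.625 dB more gain reduction.

B, by 8.625 dB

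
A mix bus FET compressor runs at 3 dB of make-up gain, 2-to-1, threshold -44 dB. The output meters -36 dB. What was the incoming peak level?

-34 dB

Before make-up, the level was -36 − 3 = -39 dB.
That's 5 dB above the -44 dB threshold.
Before 2:1 compression the overshoot was 5 × 2 = 10 dB, so input = -44 + 10 = -34 dB.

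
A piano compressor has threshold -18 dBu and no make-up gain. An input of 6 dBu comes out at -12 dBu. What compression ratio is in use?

Input overshoot = 6 − (-18) = 24 dB; output overshoot = -12 − (-18) = 6 dB.
Ratio = 24 / 6 = 4.

4:1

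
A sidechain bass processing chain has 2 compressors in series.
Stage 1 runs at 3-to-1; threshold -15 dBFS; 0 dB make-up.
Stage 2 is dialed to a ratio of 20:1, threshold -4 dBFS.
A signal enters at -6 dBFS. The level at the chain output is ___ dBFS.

-12 dBFS

Stage 1: overshoot 9 dB → 9/3 = 3 dB → -12 dBFS.
Stage 2: below threshold (-12 ≤ -4); passes unchanged; output -12 dBFS.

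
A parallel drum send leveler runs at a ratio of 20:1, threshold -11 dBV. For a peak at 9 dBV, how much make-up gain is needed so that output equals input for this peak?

Without make-up, output = threshold + overshoot/20 = -11 + 1 = -10 dBV.
Gap to target: 19 dB.

19 dB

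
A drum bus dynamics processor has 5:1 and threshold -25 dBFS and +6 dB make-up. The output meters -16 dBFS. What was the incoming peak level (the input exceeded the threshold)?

-10 dBFS

Before make-up, the level was -16 − 6 = -22 dBFS.
That's 3 dB above the -25 dBFS threshold.
Input overshoot = R × output overshoot = 15 dB → input = -25 + 15 = -10 dBFS.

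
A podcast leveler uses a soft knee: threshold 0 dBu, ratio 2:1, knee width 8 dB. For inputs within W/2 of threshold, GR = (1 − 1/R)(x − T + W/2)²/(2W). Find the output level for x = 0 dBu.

x − T + W/2 = 0 − 0 + 4 = 4.
GR = (1 − 1/2) × 4² / 16 = 0.5 × 16 / 16 = 0.5 dB.
Output = 0 − 0.5 = -0.5 dBu.

-0.5 dBu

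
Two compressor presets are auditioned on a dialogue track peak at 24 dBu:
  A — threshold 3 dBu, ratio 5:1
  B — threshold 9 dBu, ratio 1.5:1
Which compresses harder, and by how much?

A: 21 dB over, compressed to 4.2 dB over, so 16.8 dB of GR.
B: 15 dB over, compressed to 10 dB over, so 5 dB of GR.
A applies 11.8 dB more gain reduction.

A, by 11.8 dB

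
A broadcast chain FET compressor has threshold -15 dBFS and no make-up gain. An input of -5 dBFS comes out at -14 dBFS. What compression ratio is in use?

Input overshoot = -5 − (-15) = 10 dB; output overshoot = -14 − (-15) = 1 dB.
Ratio = 10 / 1 = 10.

10:1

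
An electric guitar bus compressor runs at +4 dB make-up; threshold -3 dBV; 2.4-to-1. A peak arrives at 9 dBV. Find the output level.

Overshoot: 9 − (-3) = 12 dB.
2.4:1 compression reduces that to 12/2.4 = 5 dB over.
Output = -3 + 5 = 2 dBV; make-up adds 4 dB, giving 6 dBV.

6 dBV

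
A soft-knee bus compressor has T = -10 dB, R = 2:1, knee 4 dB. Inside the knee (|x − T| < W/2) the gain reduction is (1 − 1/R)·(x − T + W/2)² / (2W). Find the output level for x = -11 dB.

x − T + W/2 = -11 − (-10) + 2 = 1.
GR = (1 − 1/2) × 1² / 8 = 0.5 × 1 / 8 = 0.0625 dB.
Output = -11 − 0.0625 = -11.0625 dB.

-11.0625 dB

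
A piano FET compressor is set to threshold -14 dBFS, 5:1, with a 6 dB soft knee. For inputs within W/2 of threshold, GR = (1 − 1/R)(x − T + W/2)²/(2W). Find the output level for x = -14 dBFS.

x − T + W/2 = -14 − (-14) + 3 = 3.
GR = (1 − 1/5) × 3² / 12 = 0.8 × 9 / 12 = 0.6 dB.
Output = -14 − 0.6 = -14.6 dBFS.

-14.6 dBFS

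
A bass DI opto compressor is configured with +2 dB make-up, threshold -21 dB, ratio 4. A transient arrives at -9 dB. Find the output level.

-9 dB sits 12 dB over threshold.
The 12 dB excess becomes 3 dB after 4:1 reduction.
Output = -21 + 3 = -18 dB; make-up adds 2 dB, giving -16 dB.

-16 dB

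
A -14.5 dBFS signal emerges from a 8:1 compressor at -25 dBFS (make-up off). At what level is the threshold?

Let T be the threshold. Output overshoot = (input overshoot)/R, so -25 − T = (-14.5 − T)/8.
8·(-25 − T) = -14.5 − T → 7·T = -200 − (-14.5) = -185.5.
T = -185.5/7 = -26.5 dBFS.

-26.5 dBFS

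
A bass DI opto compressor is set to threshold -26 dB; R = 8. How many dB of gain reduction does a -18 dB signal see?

7 dB

Overshoot = -18 − (-26) = 8 dB.
A 8:1 ratio leaves 1 dB of that excess.
Gain reduction = 8 − 1 = 7 dB.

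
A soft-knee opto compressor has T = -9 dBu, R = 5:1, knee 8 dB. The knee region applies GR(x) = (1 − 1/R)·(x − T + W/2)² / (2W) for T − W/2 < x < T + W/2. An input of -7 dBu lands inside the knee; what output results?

x − T + W/2 = -7 − (-9) + 4 = 6.
GR = (1 − 1/5) × 6² / 16 = 0.8 × 36 / 16 = 1.8 dB.
Output = -7 − 1.8 = -8.8 dBu.

-8.8 dBu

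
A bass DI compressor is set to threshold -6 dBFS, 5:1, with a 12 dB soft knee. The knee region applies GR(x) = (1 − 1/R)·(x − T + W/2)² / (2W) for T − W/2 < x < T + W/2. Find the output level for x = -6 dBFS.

-7.2 dBFS

x − T + W/2 = -6 − (-6) + 6 = 6.
GR = (1 − 1/5) × 6² / 24 = 0.8 × 36 / 24 = 1.2 dB.
Output = -6 − 1.2 = -7.2 dBFS.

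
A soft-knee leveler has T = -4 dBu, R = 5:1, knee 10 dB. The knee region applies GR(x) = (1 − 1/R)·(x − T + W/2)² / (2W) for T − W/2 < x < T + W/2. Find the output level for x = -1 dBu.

-3.56 dBu

x − T + W/2 = -1 − (-4) + 5 = 8.
GR = (1 − 1/5) × 8² / 20 = 0.8 × 64 / 20 = 2.56 dB.
Output = -1 − 2.56 = -3.56 dBu.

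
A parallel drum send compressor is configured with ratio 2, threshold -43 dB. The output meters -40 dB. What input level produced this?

-37 dB

Post-compression overshoot = -40 − (-43) = 3 dB.
Before 2:1 compression the overshoot was 3 × 2 = 6 dB, so input = -43 + 6 = -37 dB.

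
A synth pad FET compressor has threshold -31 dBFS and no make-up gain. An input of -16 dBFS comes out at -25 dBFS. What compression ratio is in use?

Input overshoot = -16 − (-31) = 15 dB; output overshoot = -25 − (-31) = 6 dB.
Ratio = 15 / 6 = 2.5.

2.5:1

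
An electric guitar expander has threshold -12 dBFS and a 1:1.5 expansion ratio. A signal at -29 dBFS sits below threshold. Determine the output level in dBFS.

-37.5 dBFS

Below threshold, a 1:1.5 expander applies gain = (1.5−1)×(T − x) of attenuation.
(1.5−1) × 17 = 8.5 dB, so output = -29 − 8.5 = -37.5 dBFS.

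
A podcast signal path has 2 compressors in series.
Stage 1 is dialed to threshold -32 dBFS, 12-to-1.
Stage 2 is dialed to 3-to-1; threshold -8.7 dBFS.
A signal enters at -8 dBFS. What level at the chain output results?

-30 dBFS

Stage 1: overshoot 24 dB → 24/12 = 2 dB → -30 dBFS.
Stage 2: -30 dBFS ≤ -8.7 dBFS, so stage 2 doesn't engage; output -30 dBFS.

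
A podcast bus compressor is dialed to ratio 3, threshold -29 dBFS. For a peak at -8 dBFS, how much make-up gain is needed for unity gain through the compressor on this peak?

The peak compresses to -29 + 21/3 = -22 dBFS.
To reach -8 dBFS requires -8 − (-22) = 14 dB of make-up.

14 dB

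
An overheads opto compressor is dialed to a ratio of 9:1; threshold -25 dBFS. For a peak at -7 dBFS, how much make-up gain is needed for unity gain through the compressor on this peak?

16 dB

The peak compresses to -25 + 18/9 = -23 dBFS.
To reach -7 dBFS requires -7 − (-23) = 16 dB of make-up.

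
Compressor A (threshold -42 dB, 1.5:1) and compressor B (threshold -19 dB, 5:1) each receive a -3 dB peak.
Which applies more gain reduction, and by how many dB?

A: 39 dB over, compressed to 26 dB over, so 13 dB of GR.
B: 16 dB over, compressed to 3.2 dB over, so 12.8 dB of GR.
Difference: 0.2 dB in favour of A.

A, by 0.2 dB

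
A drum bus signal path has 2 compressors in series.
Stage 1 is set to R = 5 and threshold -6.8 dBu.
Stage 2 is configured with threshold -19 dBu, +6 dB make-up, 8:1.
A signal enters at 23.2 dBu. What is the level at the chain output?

-10.725 dBu

Stage 1: 30 dB above -6.8 dBu, reduced 5:1 to 6 dB above → -0.8 dBu.
Stage 2: -0.8 dBu is 18.2 dB over -19 dBu; at 8:1 that becomes 2.275 dB over, giving -16.725 dBu; +6 dB make-up → -10.725 dBu.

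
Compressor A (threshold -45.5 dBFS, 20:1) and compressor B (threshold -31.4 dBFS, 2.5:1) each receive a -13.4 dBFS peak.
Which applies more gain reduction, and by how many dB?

A: 32.1 dB over, compressed to 1.605 dB over, so 30.495 dB of GR.
B: 18 dB over, compressed to 7.2 dB over, so 10.8 dB of GR.
Difference: 19.695 dB in favour of A.

A, by 19.695 dB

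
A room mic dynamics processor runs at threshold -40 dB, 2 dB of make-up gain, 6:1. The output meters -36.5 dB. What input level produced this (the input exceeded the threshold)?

Remove make-up: -36.5 − 2 = -38.5 dB.
That's 1.5 dB above the -40 dB threshold.
Input overshoot = R × output overshoot = 9 dB → input = -40 + 9 = -31 dB.

-31 dB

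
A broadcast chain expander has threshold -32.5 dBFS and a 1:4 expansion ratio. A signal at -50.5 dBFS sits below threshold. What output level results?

-104.5 dBFS

Below threshold, a 1:4 expander applies gain = (4−1)×(T − x) of attenuation.
(4−1) × 18 = 54 dB, so output = -50.5 − 54 = -104.5 dBFS.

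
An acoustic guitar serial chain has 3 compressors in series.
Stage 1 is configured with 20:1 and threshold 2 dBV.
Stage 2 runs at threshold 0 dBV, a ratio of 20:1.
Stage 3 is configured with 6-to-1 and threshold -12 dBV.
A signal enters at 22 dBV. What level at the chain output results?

-9.975 dBV

Stage 1: overshoot 20 dB → 20/20 = 1 dB → 3 dBV.
Stage 2: overshoot 3 dB → 3/20 = 0.15 dB → 0.15 dBV.
Stage 3: 0.15 dBV is 12.15 dB over -12 dBV; at 6:1 that becomes 2.025 dB over, giving -9.975 dBV.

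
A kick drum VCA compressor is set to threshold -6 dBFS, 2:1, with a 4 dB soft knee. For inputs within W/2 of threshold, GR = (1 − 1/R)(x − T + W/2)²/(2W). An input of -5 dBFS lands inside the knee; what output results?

-5.5625 dBFS

x − T + W/2 = -5 − (-6) + 2 = 3.
GR = (1 − 1/2) × 3² / 8 = 0.5 × 9 / 8 = 0.5625 dB.
Output = -5 − 0.5625 = -5.5625 dBFS.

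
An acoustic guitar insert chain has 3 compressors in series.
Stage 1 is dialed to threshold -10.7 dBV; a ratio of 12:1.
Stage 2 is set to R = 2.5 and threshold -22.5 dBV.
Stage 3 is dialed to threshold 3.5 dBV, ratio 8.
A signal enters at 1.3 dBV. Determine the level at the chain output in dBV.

Stage 1: overshoot 12 dB → 12/12 = 1 dB → -9.7 dBV.
Stage 2: -9.7 dBV is 12.8 dB over -22.5 dBV; at 2.5:1 that becomes 5.12 dB over, giving -17.38 dBV.
Stage 3: -17.38 dBV is at or below the 3.5 dBV threshold — no compression; output -17.38 dBV.

-17.38 dBV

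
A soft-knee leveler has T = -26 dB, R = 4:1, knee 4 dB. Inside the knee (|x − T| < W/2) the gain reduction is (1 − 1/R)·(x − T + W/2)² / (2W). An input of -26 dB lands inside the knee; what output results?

x − T + W/2 = -26 − (-26) + 2 = 2.
GR = (1 − 1/4) × 2² / 8 = 0.75 × 4 / 8 = 0.375 dB.
Output = -26 − 0.375 = -26.375 dB.

-26.375 dB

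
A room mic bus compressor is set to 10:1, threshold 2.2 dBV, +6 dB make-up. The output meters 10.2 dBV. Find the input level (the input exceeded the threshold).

22.2 dBV

Remove make-up: 10.2 − 6 = 4.2 dBV.
That's 2 dB above the 2.2 dBV threshold.
Undo the ratio: input overshoot = 2 × 10 = 20 dB, giving input = 22.2 dBV.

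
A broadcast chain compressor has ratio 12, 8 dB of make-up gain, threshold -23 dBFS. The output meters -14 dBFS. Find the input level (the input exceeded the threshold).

Remove make-up: -14 − 8 = -22 dBFS.
The compressed level sits -22 − (-23) = 1 dB over threshold.
Undo the ratio: input overshoot = 1 × 12 = 12 dB, giving input = -11 dBFS.

-11 dBFS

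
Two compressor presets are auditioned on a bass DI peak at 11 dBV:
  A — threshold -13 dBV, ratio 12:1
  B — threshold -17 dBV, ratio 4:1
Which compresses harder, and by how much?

A, by 1 dB

A: GR = 24 − 24/12 = 22 dB.
B: GR = 28 − 28/4 = 21 dB.
A applies 1 dB more gain reduction.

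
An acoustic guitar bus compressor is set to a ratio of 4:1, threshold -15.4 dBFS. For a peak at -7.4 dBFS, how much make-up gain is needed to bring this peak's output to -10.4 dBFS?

3 dB

Without make-up, output = threshold + overshoot/4 = -15.4 + 2 = -13.4 dBFS.
Gap to target: 3 dB.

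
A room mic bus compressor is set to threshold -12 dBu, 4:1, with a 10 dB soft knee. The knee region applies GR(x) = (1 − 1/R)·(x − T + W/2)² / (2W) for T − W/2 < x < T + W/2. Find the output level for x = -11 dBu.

-12.35 dBu

x − T + W/2 = -11 − (-12) + 5 = 6.
GR = (1 − 1/4) × 6² / 20 = 0.75 × 36 / 20 = 1.35 dB.
Output = -11 − 1.35 = -12.35 dBu.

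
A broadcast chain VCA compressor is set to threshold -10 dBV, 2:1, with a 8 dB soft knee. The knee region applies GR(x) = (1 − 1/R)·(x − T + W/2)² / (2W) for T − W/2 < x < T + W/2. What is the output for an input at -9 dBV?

-9.78125 dBV

x − T + W/2 = -9 − (-10) + 4 = 5.
GR = (1 − 1/2) × 5² / 16 = 0.5 × 25 / 16 = 0.78125 dB.
Output = -9 − 0.78125 = -9.78125 dBV.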